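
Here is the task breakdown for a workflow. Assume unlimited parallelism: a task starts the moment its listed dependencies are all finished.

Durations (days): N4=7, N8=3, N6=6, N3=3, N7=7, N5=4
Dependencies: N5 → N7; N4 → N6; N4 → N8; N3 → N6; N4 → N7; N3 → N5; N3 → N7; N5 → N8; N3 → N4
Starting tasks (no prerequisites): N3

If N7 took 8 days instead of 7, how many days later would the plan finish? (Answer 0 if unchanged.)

As given, the longest chain is N3→N4→N7 = 3+7+7 = 17, so the finish is 17 days.
N7 is on the critical path; changing it to 8 makes that path 18 days.
No other chain overtakes it, so the finish is 18 days.
Change in finish: 18 − 17 = +1 days.

1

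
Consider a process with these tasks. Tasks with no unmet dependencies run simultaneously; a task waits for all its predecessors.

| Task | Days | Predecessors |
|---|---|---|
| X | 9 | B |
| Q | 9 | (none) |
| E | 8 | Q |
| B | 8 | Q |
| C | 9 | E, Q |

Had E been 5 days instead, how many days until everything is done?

26

Actual critical path: Q→E→C = 9+8+9 = 26 ⇒ 26 days.
E is on the critical path; changing it to 5 makes that path 23 days.
The binding chain switches to Q→B→X = 9+8+9 = 26; finish 26 days.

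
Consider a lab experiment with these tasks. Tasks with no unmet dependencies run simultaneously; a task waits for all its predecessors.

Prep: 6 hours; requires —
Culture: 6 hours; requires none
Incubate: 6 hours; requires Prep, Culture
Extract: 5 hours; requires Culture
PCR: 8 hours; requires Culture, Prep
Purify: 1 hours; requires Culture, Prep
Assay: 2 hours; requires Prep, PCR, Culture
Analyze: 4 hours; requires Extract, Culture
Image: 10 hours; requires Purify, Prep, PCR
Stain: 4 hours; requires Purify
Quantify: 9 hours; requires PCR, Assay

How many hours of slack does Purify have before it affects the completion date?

The longest chain is Prep→PCR→Assay→Quantify = 6+8+2+9 = 25; overall finish 25 hours.
Longest path through Purify: 17 hours (earliest finish 7, latest finish 15).
Slack of Purify = 14 − 6 = 8 hours.

8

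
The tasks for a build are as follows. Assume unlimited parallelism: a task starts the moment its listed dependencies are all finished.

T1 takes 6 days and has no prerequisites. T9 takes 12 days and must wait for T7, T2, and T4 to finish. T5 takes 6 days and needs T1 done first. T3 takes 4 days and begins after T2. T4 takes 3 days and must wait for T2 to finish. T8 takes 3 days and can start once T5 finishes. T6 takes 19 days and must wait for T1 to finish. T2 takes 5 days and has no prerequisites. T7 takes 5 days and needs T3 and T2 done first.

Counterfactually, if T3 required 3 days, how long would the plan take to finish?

The binding path is T2→T3→T7→T9 = 5+4+5+12 = 26; finish at 26 days.
T3 lies on that path, so at 3 days the path becomes 25 days.
The binding chain switches to T1→T6 = 6+19 = 25; finish 25 days.

25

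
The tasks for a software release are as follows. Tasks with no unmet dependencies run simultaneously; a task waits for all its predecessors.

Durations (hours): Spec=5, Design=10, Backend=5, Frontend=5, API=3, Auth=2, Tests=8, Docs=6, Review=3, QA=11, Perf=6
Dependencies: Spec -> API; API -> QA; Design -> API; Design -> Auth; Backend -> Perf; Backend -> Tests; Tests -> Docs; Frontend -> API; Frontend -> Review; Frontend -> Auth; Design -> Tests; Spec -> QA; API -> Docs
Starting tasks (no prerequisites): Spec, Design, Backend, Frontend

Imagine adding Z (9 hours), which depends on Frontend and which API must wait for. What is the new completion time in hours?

28

Originally the job takes 24 hours.
With Z inserted, API now waits for max(Frontend, Design, Spec, Z).
New critical path: Frontend→Z→API→QA = 5+9+3+11 = 28 ⇒ 28 hours.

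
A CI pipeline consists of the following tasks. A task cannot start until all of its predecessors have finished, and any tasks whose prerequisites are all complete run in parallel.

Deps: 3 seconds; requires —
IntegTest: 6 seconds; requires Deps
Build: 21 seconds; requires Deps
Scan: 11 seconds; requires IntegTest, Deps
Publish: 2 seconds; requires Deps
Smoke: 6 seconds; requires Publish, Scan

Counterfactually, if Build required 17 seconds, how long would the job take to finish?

26

Actual critical path: Deps→IntegTest→Scan→Smoke = 3+6+11+6 = 26 ⇒ 26 seconds.
The longest path through Build is only 24 seconds, so Build has float 2.
The critical path is still Deps→IntegTest→Scan→Smoke; finish is now 26 seconds.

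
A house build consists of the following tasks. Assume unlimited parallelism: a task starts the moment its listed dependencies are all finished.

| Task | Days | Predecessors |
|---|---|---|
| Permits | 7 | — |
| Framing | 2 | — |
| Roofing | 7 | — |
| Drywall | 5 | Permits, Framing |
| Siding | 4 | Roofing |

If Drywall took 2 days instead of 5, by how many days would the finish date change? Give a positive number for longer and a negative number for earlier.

Actual critical path: Permits→Drywall = 7+5 = 12 ⇒ 12 days.
Drywall lies on that path, so at 2 days the path becomes 9 days.
The binding chain switches to Roofing→Siding = 7+4 = 11; finish 11 days.
Change in finish: 11 − 12 = -1 days.

-1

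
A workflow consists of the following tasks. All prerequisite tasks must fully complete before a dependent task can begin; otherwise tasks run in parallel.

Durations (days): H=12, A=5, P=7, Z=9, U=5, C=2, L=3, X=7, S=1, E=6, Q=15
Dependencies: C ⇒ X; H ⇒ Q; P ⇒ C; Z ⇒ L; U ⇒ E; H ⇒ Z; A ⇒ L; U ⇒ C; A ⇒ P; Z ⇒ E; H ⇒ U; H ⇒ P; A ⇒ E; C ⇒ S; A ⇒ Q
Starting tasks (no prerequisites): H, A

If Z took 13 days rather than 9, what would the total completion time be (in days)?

As given, the longest chain is H→P→C→X = 12+7+2+7 = 28, so the finish is 28 days.
Z is off the critical path — its longest chain is 27 days, giving 1 of slack.
Now H→Z→E = 12+13+6 = 31 is longest, so the finish becomes 31 days.

31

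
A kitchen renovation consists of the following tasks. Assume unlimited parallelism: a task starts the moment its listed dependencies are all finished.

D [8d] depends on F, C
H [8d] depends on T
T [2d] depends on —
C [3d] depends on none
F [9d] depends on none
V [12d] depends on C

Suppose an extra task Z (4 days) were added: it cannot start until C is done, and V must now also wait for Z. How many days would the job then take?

19

Originally the job takes 17 days.
With Z inserted, V now waits for max(C, Z).
New critical path: C→Z→V = 3+4+12 = 19 ⇒ 19 days.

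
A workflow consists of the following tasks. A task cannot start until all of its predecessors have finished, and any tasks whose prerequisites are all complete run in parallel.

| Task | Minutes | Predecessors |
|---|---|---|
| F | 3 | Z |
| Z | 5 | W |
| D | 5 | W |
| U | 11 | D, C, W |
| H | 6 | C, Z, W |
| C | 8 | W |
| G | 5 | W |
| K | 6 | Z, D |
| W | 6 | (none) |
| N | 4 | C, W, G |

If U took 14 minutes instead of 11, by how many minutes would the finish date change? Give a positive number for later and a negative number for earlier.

3

As given, the longest chain is W→C→U = 6+8+11 = 25, so the finish is 25 minutes.
U lies on that path, so at 14 minutes the path becomes 28 minutes.
That remains the longest chain; total 28 minutes.
Change in finish: 28 − 25 = +3 minutes.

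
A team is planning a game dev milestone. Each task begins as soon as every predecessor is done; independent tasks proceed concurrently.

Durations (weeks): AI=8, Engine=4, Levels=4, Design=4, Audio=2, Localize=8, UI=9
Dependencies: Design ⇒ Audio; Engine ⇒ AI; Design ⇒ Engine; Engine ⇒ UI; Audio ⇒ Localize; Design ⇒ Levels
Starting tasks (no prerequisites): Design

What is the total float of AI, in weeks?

Critical path: Design→Engine→UI = 4+4+9 = 17, so the finish is 17 weeks.
Longest path through AI: 16 weeks (earliest finish 16, latest finish 17).
Slack of AI = 9 − 8 = 1 week.

1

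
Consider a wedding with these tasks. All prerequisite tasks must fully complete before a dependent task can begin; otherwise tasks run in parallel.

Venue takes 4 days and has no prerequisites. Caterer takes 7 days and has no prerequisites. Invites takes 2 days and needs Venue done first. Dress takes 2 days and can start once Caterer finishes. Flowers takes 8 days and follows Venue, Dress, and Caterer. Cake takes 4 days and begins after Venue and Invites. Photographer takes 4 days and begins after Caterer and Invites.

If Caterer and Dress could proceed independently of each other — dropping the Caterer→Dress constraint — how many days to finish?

15

Original critical path: Caterer→Dress→Flowers = 7+2+8 = 17 ⇒ 17 days.
Without Caterer→Dress, Dress's earliest start moves from 7 to 0.
New critical path: Caterer→Flowers = 7+8 = 15 ⇒ 15 days.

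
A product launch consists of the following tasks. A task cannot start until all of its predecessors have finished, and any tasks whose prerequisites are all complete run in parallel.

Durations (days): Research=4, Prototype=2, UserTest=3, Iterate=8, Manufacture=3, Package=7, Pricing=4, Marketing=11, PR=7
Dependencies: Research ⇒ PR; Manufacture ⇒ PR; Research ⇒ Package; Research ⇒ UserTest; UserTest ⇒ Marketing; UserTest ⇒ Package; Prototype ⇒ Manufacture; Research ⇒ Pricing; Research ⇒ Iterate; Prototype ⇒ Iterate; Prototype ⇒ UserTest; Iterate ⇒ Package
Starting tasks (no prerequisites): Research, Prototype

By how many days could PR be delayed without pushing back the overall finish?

The longest chain is Research→Iterate→Package = 4+8+7 = 19; overall finish 19 days.
PR finishes as early as 12 and must finish by 19.
Slack of PR = 12 − 5 = 7 days.

7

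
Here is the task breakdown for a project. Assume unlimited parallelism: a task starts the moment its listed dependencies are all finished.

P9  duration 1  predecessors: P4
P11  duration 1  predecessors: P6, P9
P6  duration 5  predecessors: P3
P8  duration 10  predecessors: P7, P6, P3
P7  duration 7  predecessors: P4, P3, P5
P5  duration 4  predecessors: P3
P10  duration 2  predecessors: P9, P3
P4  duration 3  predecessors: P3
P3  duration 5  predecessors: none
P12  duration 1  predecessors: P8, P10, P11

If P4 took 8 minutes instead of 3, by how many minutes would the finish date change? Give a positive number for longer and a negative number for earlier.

4

As given, the longest chain is P3→P5→P7→P8→P12 = 5+4+7+10+1 = 27, so the finish is 27 minutes.
P4 is off the critical path — its longest chain is 26 minutes, giving 1 of slack.
Now P3→P4→P7→P8→P12 = 5+8+7+10+1 = 31 is longest, so the finish becomes 31 minutes.
Change in finish: 31 − 27 = +4 minutes.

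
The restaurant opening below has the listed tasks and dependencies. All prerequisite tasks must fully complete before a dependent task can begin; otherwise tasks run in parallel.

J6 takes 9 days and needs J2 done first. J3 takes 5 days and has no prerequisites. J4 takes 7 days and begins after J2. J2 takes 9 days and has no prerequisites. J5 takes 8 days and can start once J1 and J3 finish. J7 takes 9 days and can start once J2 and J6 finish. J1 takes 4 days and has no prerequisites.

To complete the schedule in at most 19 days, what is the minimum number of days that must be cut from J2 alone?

8

Current finish: 27 days; target: 19.
J2 is on every critical path, so each day cut from J2 cuts the finish by one (this holds down to a finish of 19).
Need 27 − 19 = 8 days off J2 → J2 becomes 1 day, finish becomes 19.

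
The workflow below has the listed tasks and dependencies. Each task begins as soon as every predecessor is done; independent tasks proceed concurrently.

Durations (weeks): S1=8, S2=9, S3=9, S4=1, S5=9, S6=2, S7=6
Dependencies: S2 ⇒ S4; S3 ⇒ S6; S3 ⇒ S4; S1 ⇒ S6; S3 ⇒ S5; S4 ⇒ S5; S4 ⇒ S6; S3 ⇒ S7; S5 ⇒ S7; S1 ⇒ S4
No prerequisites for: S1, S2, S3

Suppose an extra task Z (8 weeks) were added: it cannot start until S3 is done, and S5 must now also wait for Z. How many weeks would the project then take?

Originally the project takes 25 weeks.
With Z inserted, S5 now waits for max(S4, S3, Z).
New critical path: S3→Z→S5→S7 = 9+8+9+6 = 32 ⇒ 32 weeks.

32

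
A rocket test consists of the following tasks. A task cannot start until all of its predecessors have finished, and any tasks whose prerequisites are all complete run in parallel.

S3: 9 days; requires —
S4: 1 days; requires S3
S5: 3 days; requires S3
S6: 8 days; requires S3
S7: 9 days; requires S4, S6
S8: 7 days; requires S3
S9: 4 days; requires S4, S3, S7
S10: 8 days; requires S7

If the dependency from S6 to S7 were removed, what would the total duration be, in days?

27

Before: longest chain S3→S6→S7→S10 = 9+8+9+8 = 34, finish 34.
Without S6→S7, S7's earliest start moves from 17 to 10.
The longest chain is now S3→S4→S7→S10 = 9+1+9+8 = 27, so the job takes 27 days.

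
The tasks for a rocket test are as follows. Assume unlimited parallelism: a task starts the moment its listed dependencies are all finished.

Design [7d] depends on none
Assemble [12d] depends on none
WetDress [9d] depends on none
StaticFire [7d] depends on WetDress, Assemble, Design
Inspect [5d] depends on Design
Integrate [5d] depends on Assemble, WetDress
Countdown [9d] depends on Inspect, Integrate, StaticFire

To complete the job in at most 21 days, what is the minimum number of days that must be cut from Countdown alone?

7

Current finish: 28 days; target: 21.
Countdown is on every critical path, so each day cut from Countdown cuts the finish by one (this holds down to a finish of 20).
Need 28 − 21 = 7 days off Countdown → Countdown becomes 2 days, finish becomes 21.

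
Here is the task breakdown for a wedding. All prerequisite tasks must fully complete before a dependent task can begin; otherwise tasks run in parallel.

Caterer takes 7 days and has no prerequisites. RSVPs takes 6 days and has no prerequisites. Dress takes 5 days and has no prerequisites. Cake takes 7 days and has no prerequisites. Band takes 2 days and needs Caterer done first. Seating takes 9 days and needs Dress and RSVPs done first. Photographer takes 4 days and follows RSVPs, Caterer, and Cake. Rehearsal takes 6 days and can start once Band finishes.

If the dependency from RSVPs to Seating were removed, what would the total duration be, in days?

Before: longest chain Caterer→Band→Rehearsal = 7+2+6 = 15, finish 15.
Without RSVPs→Seating, Seating's earliest start moves from 6 to 5.
The longest chain is now Caterer→Band→Rehearsal = 7+2+6 = 15, so the project takes 15 days.

15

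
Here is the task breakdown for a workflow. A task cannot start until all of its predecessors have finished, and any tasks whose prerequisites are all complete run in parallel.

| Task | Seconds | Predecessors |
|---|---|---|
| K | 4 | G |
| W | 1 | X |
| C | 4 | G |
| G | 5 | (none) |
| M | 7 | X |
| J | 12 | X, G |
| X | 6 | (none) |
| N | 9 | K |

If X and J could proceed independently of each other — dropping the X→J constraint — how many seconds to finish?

Before: longest chain G→K→N = 5+4+9 = 18, finish 18.
Without X→J, J's earliest start moves from 6 to 5.
New critical path: G→K→N = 5+4+9 = 18 ⇒ 18 seconds.

18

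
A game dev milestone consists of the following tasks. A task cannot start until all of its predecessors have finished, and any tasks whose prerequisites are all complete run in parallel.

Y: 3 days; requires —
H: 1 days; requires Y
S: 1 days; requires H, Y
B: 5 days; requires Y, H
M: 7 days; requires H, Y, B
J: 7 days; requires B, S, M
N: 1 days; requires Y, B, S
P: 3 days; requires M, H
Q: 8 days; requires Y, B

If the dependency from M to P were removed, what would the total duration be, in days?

Before: longest chain Y→H→B→M→J = 3+1+5+7+7 = 23, finish 23.
Without M→P, P's earliest start moves from 16 to 4.
New critical path: Y→H→B→M→J = 3+1+5+7+7 = 23 ⇒ 23 days.

23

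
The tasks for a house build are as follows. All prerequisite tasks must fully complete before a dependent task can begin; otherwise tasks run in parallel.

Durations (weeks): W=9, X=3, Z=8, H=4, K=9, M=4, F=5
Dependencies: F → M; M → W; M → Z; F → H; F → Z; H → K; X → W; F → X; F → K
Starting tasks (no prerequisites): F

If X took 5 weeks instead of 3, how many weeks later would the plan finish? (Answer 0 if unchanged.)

Actual critical path: F→H→K = 5+4+9 = 18 ⇒ 18 weeks.
X has 1 week of float (longest path through it is 17).
Now F→X→W = 5+5+9 = 19 is longest, so the finish becomes 19 weeks.
Change in finish: 19 − 18 = +1 weeks.

1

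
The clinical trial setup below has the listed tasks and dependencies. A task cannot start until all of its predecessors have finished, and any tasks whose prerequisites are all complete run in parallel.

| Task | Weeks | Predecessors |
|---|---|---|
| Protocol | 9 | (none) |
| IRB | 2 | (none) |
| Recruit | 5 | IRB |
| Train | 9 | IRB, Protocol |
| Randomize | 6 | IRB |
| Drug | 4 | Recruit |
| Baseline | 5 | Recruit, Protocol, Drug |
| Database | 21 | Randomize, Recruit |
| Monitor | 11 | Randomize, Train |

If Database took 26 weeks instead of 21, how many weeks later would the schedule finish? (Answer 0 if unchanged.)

Baseline: IRB→Randomize→Database = 2+6+21 = 29 → 29 weeks.
Database lies on that path, so at 26 weeks the path becomes 34 weeks.
No other chain overtakes it, so the finish is 34 weeks.
Change in finish: 34 − 29 = +5 weeks.

5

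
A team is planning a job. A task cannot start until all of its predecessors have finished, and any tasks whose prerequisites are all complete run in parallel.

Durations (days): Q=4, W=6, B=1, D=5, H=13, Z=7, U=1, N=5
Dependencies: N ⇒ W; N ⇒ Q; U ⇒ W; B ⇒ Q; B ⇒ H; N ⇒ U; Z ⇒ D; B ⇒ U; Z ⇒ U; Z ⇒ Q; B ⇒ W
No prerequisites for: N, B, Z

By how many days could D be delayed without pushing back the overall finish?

2

B→H = 1+13 = 14 sets the makespan at 14 days.
The longest chain containing D totals 12 days.
Float = 14 − 12 = 2.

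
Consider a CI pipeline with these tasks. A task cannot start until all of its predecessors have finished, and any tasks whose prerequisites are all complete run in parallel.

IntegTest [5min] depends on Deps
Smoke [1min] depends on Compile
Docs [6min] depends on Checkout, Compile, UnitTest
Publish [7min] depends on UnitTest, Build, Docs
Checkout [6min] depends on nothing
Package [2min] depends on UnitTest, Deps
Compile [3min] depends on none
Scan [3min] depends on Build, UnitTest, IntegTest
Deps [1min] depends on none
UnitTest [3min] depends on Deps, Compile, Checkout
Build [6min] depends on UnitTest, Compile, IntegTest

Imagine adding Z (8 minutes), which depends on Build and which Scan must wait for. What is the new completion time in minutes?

26

Originally the CI pipeline takes 22 minutes.
With Z inserted, Scan now waits for max(Build, UnitTest, IntegTest, Z).
New critical path: Checkout→UnitTest→Build→Z→Scan = 6+3+6+8+3 = 26 ⇒ 26 minutes.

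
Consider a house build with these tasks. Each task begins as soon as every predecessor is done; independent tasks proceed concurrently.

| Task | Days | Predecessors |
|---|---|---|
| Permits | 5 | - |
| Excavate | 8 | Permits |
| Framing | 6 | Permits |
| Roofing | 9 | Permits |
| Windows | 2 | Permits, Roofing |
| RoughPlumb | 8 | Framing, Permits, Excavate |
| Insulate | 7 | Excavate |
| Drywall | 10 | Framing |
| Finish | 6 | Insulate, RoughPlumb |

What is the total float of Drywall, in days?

Permits→Excavate→RoughPlumb→Finish = 5+8+8+6 = 27 sets the makespan at 27 days.
Longest path through Drywall: 21 days (earliest finish 21, latest finish 27).
Float = 27 − 21 = 6.

6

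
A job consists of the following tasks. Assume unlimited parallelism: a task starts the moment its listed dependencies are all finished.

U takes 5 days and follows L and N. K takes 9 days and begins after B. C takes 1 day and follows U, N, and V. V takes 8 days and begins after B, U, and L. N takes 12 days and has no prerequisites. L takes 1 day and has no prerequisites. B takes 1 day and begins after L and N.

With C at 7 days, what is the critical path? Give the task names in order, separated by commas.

Actual critical path: N→U→V→C = 12+5+8+1 = 26 ⇒ 26 days.
Since C is critical, the +6 change carries straight to that chain (now 32 days).
The critical path is still N→U→V→C; finish is now 32 days.

N, U, V, C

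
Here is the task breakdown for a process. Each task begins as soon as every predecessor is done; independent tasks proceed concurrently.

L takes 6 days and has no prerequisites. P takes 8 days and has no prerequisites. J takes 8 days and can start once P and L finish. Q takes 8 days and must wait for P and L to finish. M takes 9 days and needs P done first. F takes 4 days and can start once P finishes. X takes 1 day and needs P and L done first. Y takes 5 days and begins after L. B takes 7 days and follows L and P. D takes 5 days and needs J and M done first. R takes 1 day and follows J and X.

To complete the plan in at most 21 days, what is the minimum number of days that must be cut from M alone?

1

Current finish: 22 days; target: 21.
M is on every critical path, so each day cut from M cuts the finish by one (this holds down to a finish of 21).
Need 22 − 21 = 1 day off M → M becomes 8 days, finish becomes 21.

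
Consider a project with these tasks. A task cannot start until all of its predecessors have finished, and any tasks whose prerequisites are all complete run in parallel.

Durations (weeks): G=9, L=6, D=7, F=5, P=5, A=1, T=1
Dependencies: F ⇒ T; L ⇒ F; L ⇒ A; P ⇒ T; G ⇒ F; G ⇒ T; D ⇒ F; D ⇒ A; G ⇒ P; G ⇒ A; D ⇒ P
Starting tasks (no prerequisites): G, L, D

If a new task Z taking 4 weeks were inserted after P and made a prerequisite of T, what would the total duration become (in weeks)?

Originally the job takes 15 weeks.
With Z inserted, T now waits for max(G, P, F, Z).
New critical path: G→P→Z→T = 9+5+4+1 = 19 ⇒ 19 weeks.

19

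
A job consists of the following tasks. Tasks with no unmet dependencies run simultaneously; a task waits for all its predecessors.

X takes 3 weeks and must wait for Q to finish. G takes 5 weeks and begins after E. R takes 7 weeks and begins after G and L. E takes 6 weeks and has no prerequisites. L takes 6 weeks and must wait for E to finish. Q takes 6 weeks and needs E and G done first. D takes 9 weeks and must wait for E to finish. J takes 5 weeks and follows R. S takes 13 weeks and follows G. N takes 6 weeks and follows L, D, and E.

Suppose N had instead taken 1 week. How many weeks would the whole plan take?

24

Actual critical path: E→G→S = 6+5+13 = 24 ⇒ 24 weeks.
The longest path through N is only 21 weeks, so N has float 3.
That remains the longest chain; total 24 weeks.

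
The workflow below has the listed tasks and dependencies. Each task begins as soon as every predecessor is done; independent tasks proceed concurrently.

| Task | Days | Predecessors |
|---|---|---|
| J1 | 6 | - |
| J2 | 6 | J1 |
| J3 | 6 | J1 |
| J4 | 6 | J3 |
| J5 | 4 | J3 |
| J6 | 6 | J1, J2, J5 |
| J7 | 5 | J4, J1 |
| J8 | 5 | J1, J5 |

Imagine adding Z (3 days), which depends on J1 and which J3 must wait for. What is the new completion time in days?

Originally the job takes 23 days.
With Z inserted, J3 now waits for max(J1, Z).
New critical path: J1→Z→J3→J4→J7 = 6+3+6+6+5 = 26 ⇒ 26 days.

26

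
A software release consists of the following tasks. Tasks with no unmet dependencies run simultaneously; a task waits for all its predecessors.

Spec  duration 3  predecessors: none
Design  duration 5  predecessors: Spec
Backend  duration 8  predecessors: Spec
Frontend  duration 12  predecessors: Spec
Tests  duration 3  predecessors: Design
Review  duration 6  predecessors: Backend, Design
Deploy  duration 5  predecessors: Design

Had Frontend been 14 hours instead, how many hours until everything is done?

Actual critical path: Spec→Backend→Review = 3+8+6 = 17 ⇒ 17 hours.
Frontend is off the critical path — its longest chain is 15 hours, giving 2 of slack.
The critical path is still Spec→Backend→Review; finish is now 17 hours.

17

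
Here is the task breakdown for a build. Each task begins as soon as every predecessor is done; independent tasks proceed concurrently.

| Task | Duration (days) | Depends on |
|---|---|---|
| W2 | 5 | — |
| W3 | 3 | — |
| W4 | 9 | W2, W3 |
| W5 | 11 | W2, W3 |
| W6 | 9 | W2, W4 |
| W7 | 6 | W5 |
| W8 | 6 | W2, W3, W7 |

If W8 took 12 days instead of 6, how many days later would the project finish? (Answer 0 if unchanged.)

Actual critical path: W2→W5→W7→W8 = 5+11+6+6 = 28 ⇒ 28 days.
Since W8 is critical, the +6 change carries straight to that chain (now 34 days).
No other chain overtakes it, so the finish is 34 days.
Change in finish: 34 − 28 = +6 days.

6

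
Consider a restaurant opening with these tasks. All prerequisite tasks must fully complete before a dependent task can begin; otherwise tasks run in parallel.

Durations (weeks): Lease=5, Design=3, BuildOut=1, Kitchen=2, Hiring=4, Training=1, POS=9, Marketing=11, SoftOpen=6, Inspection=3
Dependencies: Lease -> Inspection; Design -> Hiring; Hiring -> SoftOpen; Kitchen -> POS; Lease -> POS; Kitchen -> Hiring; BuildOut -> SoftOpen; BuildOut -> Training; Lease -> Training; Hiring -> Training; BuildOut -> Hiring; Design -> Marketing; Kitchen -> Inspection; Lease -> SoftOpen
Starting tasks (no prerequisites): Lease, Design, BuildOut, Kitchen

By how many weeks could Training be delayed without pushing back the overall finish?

Lease→POS = 5+9 = 14 sets the makespan at 14 weeks.
Training finishes as early as 8 and must finish by 14.
Float = 14 − 8 = 6.

6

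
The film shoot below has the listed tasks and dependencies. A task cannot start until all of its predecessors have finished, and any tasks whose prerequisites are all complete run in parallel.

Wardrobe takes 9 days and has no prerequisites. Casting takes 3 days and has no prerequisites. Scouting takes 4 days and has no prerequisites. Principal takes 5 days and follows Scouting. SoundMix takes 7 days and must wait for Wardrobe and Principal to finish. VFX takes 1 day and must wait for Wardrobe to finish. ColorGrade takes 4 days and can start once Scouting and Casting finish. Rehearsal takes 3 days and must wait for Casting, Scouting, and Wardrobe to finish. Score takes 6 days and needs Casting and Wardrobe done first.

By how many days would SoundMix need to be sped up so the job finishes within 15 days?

Current finish: 16 days; target: 15.
SoundMix is on every critical path, so each day cut from SoundMix cuts the finish by one (this holds down to a finish of 15).
Need 16 − 15 = 1 day off SoundMix → SoundMix becomes 6 days, finish becomes 15.

1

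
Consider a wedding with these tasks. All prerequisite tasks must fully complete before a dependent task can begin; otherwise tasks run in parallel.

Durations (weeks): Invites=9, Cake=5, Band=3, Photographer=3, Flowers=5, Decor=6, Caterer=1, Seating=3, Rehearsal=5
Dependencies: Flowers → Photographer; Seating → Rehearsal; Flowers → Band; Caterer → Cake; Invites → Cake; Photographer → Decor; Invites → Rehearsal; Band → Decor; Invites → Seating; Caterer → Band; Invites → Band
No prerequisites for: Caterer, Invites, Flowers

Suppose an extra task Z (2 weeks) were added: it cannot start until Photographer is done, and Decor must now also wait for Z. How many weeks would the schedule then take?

Originally the schedule takes 18 weeks.
With Z inserted, Decor now waits for max(Photographer, Band, Z).
New critical path: Invites→Band→Decor = 9+3+6 = 18 ⇒ 18 weeks.

18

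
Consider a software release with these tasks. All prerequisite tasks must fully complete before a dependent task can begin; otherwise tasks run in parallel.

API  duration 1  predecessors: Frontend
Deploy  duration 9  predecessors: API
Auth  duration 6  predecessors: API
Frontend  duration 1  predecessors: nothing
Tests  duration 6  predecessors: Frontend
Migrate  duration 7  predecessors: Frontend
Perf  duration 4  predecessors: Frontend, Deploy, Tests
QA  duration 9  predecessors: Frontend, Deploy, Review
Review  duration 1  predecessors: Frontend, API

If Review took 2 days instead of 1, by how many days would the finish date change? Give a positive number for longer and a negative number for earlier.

0

Baseline: Frontend→API→Deploy→QA = 1+1+9+9 = 20 → 20 days.
The longest path through Review is only 12 days, so Review has float 8.
The critical path is still Frontend→API→Deploy→QA; finish is now 20 days.
Change in finish: 20 − 20 = +0 days.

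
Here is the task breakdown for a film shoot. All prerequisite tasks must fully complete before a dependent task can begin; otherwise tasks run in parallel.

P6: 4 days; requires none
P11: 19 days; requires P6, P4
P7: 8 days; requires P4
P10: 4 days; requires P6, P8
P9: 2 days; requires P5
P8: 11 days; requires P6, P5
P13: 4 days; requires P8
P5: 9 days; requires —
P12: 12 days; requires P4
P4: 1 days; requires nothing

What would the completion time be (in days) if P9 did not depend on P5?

24

Original critical path: P5→P8→P10 = 9+11+4 = 24 ⇒ 24 days.
Without P5→P9, P9's earliest start moves from 9 to 0.
After: P5→P8→P10 = 9+11+4 = 24 → 24 days.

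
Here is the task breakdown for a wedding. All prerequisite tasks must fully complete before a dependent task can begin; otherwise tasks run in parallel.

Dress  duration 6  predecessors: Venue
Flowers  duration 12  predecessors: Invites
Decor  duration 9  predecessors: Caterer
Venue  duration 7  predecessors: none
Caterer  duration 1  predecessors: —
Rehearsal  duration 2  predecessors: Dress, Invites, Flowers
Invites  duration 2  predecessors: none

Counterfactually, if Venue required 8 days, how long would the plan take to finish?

16

Baseline: Invites→Flowers→Rehearsal = 2+12+2 = 16 → 16 days.
Venue is off the critical path — its longest chain is 15 days, giving 1 of slack.
Now Venue→Dress→Rehearsal = 8+6+2 = 16 is longest, so the finish becomes 16 days.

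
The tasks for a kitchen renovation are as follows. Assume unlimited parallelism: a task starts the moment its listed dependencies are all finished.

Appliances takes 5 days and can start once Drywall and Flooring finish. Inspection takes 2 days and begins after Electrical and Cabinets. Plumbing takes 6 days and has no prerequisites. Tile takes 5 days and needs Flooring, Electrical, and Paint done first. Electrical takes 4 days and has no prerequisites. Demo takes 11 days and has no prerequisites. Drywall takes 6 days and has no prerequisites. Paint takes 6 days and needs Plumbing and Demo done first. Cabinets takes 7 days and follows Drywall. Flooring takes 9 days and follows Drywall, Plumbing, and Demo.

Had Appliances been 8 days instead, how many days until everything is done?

28

Actual critical path: Demo→Flooring→Appliances = 11+9+5 = 25 ⇒ 25 days.
Since Appliances is critical, the +3 change carries straight to that chain (now 28 days).
That remains the longest chain; total 28 days.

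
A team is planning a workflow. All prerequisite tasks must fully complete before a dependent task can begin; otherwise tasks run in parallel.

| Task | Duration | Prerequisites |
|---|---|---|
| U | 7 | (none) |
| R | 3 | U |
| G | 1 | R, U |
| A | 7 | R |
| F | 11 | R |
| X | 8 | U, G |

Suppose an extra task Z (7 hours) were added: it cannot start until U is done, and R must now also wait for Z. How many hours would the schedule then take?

28

Originally the schedule takes 21 hours.
With Z inserted, R now waits for max(U, Z).
New critical path: U→Z→R→F = 7+7+3+11 = 28 ⇒ 28 hours.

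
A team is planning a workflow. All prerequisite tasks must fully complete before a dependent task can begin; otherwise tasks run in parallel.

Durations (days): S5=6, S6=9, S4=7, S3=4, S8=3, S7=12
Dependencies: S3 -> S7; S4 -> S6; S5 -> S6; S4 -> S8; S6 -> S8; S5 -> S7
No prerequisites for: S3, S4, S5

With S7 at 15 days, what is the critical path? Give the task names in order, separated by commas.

S5, S7

Actual critical path: S4→S6→S8 = 7+9+3 = 19 ⇒ 19 days.
S7 has 1 day of float (longest path through it is 18).
New critical path: S5→S7 = 6+15 = 21 ⇒ 21 days.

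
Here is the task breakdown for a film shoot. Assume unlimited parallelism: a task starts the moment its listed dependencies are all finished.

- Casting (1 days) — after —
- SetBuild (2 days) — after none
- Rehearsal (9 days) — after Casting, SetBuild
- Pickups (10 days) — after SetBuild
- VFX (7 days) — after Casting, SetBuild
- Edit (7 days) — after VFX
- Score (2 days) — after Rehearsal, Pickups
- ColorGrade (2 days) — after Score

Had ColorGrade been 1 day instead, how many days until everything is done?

16

Critical path before the change: SetBuild→Pickups→Score→ColorGrade = 2+10+2+2 = 16 giving 16 days.
ColorGrade lies on that path, so at 1 day the path becomes 15 days.
The binding chain switches to SetBuild→VFX→Edit = 2+7+7 = 16; finish 16 days.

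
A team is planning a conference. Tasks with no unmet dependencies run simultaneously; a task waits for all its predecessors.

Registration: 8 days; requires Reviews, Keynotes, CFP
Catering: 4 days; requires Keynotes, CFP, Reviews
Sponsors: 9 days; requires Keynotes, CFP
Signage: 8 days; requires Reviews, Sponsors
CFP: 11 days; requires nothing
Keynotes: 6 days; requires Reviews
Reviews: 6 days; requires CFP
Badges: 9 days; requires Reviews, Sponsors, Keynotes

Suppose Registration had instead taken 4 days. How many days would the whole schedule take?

41

Actual critical path: CFP→Reviews→Keynotes→Sponsors→Badges = 11+6+6+9+9 = 41 ⇒ 41 days.
The longest path through Registration is only 31 days, so Registration has float 10.
That remains the longest chain; total 41 days.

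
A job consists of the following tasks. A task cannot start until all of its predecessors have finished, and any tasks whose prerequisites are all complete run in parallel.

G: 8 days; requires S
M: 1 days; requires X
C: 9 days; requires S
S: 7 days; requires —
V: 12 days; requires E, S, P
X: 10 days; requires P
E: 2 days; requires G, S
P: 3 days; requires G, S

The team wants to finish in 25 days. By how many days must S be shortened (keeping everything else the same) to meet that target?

Current finish: 30 days; target: 25.
S is on every critical path, so each day cut from S cuts the finish by one (this holds down to a finish of 24).
Need 30 − 25 = 5 days off S → S becomes 2 days, finish becomes 25.

5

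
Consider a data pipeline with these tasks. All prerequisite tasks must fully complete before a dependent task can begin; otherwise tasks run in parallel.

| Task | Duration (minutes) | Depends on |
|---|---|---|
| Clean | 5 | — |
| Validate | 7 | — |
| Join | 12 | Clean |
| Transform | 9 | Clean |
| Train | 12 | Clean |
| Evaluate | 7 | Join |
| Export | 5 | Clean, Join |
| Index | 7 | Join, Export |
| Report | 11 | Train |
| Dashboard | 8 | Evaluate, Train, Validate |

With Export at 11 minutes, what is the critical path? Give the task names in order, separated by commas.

Actual critical path: Clean→Join→Evaluate→Dashboard = 5+12+7+8 = 32 ⇒ 32 minutes.
The longest path through Export is only 29 minutes, so Export has float 3.
Now Clean→Join→Export→Index = 5+12+11+7 = 35 is longest, so the finish becomes 35 minutes.

Clean, Join, Export, Index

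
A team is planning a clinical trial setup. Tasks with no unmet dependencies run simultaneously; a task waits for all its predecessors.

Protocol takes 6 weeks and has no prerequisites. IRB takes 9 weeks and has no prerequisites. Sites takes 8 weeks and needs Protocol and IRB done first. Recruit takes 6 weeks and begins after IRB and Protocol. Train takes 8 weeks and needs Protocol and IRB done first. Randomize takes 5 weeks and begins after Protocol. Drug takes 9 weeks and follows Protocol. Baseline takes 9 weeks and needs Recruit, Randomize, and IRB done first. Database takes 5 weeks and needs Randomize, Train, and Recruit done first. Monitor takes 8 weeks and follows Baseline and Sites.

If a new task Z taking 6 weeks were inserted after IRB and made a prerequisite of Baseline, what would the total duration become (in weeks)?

32

Originally the job takes 32 weeks.
With Z inserted, Baseline now waits for max(Recruit, Randomize, IRB, Z).
New critical path: IRB→Z→Baseline→Monitor = 9+6+9+8 = 32 ⇒ 32 weeks.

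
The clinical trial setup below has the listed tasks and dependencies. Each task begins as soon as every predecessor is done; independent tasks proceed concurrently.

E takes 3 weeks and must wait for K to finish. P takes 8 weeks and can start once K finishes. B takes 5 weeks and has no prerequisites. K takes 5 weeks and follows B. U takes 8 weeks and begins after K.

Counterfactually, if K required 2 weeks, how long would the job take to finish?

As given, the longest chain is B→K→U = 5+5+8 = 18, so the finish is 18 weeks.
Since K is critical, the -3 change carries straight to that chain (now 15 weeks).
The critical path is still B→K→U; finish is now 15 weeks.

15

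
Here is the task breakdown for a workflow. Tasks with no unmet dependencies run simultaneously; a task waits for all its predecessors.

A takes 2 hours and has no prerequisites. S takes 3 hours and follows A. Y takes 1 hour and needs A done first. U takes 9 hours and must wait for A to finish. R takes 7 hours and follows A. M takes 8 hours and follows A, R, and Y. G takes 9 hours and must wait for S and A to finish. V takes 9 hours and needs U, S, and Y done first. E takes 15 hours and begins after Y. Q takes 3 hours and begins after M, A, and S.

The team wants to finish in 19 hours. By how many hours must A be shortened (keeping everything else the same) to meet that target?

1

Current finish: 20 hours; target: 19.
A is on every critical path, so each hour cut from A cuts the finish by one (this holds down to a finish of 19).
Need 20 − 19 = 1 hour off A → A becomes 1 hour, finish becomes 19.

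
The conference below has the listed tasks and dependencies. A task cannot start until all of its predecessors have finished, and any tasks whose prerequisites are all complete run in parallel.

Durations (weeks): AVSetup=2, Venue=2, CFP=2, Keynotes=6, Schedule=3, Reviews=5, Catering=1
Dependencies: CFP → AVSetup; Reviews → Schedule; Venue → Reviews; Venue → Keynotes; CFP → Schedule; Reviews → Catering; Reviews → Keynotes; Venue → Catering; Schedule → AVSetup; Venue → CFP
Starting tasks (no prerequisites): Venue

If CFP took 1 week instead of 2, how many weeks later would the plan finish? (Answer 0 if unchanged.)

Baseline: Venue→Reviews→Keynotes = 2+5+6 = 13 → 13 weeks.
CFP is off the critical path — its longest chain is 9 weeks, giving 4 of slack.
The critical path is still Venue→Reviews→Keynotes; finish is now 13 weeks.
Change in finish: 13 − 13 = +0 weeks.

0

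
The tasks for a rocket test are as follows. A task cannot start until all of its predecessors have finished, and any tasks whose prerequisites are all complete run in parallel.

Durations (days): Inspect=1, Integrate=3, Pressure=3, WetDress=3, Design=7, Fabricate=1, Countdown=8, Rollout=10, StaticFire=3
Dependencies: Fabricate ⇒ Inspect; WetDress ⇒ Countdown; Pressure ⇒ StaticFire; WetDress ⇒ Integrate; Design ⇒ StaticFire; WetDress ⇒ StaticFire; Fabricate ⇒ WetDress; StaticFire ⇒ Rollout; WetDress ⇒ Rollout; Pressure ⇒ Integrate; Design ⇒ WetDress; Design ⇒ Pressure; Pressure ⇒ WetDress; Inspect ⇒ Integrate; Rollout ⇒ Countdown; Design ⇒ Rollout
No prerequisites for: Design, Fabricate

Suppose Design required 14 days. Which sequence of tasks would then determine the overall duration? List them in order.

Design, Pressure, WetDress, StaticFire, Rollout, Countdown

Critical path before the change: Design→Pressure→WetDress→StaticFire→Rollout→Countdown = 7+3+3+3+10+8 = 34 giving 34 days.
Since Design is critical, the +7 change carries straight to that chain (now 41 days).
No other chain overtakes it, so the finish is 41 days.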